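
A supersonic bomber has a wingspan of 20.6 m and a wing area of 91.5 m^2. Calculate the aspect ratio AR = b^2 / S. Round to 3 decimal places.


Step 1: b^2 = 20.6^2 = 424.36
Step 2: AR = 424.36 / 91.5 = 4.638

4.638


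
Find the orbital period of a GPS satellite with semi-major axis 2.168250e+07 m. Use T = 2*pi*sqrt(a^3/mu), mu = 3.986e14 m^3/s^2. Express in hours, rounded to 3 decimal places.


Step 1: a^3 / mu = 1.019361e+22 / 3.986e14 = 2.557354e+07
Step 2: sqrt(2.557354e+07) = 5057.0283 s
Step 3: T = 2*pi * 5057.0283 = 31774.25 s
Step 4: T in hours = 31774.25 / 3600 = 8.826 hours

8.826


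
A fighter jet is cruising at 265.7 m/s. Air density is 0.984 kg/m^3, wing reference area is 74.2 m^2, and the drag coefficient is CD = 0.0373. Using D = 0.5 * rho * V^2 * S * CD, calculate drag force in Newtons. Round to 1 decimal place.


Step 1: Dynamic pressure q = 0.5 * 0.984 * 265.7^2 = 34733.4731 Pa
Step 2: Drag D = q * S * CD = 34733.4731 * 74.2 * 0.0373
Step 3: D = 96130.4 N

96130.4


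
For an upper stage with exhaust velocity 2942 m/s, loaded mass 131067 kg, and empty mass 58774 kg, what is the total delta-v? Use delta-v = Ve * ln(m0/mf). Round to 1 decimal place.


Step 1: Mass ratio m0/mf = 131067 / 58774 = 2.230017
Step 2: ln(2.230017) = 0.802009
Step 3: delta-v = 2942 * 0.802009 = 2359.5 m/s

2359.5


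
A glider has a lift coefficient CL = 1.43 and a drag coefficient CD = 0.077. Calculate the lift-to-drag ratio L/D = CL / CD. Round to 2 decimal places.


Step 1: L/D = CL / CD = 1.43 / 0.077
Step 2: L/D = 18.57

18.57


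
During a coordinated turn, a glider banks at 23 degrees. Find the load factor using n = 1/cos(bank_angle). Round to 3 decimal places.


Step 1: Convert 23 degrees to radians = 0.401426
Step 2: cos(23 deg) = 0.920505
Step 3: n = 1 / 0.920505 = 1.086

1.086


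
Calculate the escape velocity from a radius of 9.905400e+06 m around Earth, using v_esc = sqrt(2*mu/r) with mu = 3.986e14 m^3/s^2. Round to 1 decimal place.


Step 1: 2*mu/r = 2 * 3.986e14 / 9.905400e+06 = 80481353.6051
Step 2: v_esc = sqrt(80481353.6051) = 8971.1 m/s

8971.1


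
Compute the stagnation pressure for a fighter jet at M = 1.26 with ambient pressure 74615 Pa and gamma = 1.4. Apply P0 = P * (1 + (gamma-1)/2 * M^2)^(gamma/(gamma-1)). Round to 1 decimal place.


Step 1: (gamma-1)/2 * M^2 = 0.2 * 1.5876 = 0.31752
Step 2: 1 + 0.31752 = 1.31752
Step 3: Exponent gamma/(gamma-1) = 3.5
Step 4: P0 = 74615 * 1.31752^3.5 = 195873.8 Pa

195873.8


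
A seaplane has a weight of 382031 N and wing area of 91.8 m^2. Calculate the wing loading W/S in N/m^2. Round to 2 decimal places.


Step 1: Wing loading = W / S = 382031 / 91.8
Step 2: Wing loading = 4161.56 N/m^2

4161.56


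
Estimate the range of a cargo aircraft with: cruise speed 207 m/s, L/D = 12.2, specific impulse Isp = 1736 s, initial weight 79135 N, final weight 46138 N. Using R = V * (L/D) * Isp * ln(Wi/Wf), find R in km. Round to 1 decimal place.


Step 1: Coefficient = V * (L/D) * Isp = 207 * 12.2 * 1736 = 4384094.4 m
Step 2: Wi/Wf = 79135 / 46138 = 1.715181
Step 3: ln(1.715181) = 0.539518
Step 4: R = 4384094.4 * 0.539518 = 2365299.4 m = 2365.3 km

2365.3


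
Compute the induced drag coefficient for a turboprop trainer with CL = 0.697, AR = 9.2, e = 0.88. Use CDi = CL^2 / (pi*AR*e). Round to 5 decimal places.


Step 1: CL^2 = 0.697^2 = 0.485809
Step 2: pi * AR * e = 3.14159 * 9.2 * 0.88 = 25.434334
Step 3: CDi = 0.485809 / 25.434334 = 0.01910

0.01910


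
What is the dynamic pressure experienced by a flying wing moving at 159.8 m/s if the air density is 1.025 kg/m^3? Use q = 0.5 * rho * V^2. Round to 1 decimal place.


Step 1: V^2 = 159.8^2 = 25536.04
Step 2: q = 0.5 * 1.025 * 25536.04
Step 3: q = 13087.2 Pa

13087.2


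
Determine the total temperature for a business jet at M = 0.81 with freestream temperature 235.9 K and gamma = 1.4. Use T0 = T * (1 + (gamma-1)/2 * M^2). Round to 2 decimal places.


Step 1: (gamma-1)/2 = 0.2
Step 2: M^2 = 0.6561
Step 3: 1 + 0.2 * 0.6561 = 1.13122
Step 4: T0 = 235.9 * 1.13122 = 266.85 K

266.85


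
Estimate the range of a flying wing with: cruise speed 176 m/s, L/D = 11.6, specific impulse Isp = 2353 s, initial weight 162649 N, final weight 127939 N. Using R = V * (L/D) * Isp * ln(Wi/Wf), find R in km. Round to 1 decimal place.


Step 1: Coefficient = V * (L/D) * Isp = 176 * 11.6 * 2353 = 4803884.8 m
Step 2: Wi/Wf = 162649 / 127939 = 1.271301
Step 3: ln(1.271301) = 0.240041
Step 4: R = 4803884.8 * 0.240041 = 1153128.9 m = 1153.1 km

1153.1


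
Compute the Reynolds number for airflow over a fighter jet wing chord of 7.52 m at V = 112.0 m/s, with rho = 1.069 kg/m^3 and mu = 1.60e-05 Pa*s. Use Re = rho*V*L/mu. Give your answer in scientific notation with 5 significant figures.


Step 1: Numerator = rho * V * L = 1.069 * 112.0 * 7.52 = 900.35456
Step 2: Re = 900.35456 / 1.60e-05
Step 3: Re = 5.6272e+07

5.6272e+07


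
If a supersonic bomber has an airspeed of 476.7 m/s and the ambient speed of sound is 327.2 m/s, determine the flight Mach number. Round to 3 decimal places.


Step 1: M = V / a = 476.7 / 327.2
Step 2: M = 1.457

1.457


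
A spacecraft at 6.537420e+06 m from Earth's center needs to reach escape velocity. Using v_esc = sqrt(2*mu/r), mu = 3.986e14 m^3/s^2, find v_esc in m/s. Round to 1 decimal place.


Step 1: 2*mu/r = 2 * 3.986e14 / 6.537420e+06 = 121944130.8651
Step 2: v_esc = sqrt(121944130.8651) = 11042.8 m/s

11042.8


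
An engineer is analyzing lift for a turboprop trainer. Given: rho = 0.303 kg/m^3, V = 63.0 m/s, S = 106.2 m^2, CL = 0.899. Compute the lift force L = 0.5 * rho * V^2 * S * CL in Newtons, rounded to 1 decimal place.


Step 1: Calculate dynamic pressure q = 0.5 * 0.303 * 63.0^2 = 0.5 * 0.303 * 3969.0 = 601.3035 Pa
Step 2: Multiply by wing area and lift coefficient: L = 601.3035 * 106.2 * 0.899
Step 3: L = 63858.4317 * 0.899 = 57408.7 N

57408.7


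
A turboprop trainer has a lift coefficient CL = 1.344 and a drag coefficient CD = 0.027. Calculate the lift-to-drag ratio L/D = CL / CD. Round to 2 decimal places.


Step 1: L/D = CL / CD = 1.344 / 0.027
Step 2: L/D = 49.78

49.78


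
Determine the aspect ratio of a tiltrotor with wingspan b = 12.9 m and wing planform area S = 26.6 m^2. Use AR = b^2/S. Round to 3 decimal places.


Step 1: b^2 = 12.9^2 = 166.41
Step 2: AR = 166.41 / 26.6 = 6.256

6.256


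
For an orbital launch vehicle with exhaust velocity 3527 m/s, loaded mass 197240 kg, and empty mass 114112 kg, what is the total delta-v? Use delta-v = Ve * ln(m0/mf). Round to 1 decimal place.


Step 1: Mass ratio m0/mf = 197240 / 114112 = 1.728477
Step 2: ln(1.728477) = 0.547241
Step 3: delta-v = 3527 * 0.547241 = 1930.1 m/s

1930.1


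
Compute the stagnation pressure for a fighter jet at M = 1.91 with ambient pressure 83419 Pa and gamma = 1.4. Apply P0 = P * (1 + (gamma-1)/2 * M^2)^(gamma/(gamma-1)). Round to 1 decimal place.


Step 1: (gamma-1)/2 * M^2 = 0.2 * 3.6481 = 0.72962
Step 2: 1 + 0.72962 = 1.72962
Step 3: Exponent gamma/(gamma-1) = 3.5
Step 4: P0 = 83419 * 1.72962^3.5 = 567665.4 Pa

567665.4


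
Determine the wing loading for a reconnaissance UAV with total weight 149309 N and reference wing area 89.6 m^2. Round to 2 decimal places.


Step 1: Wing loading = W / S = 149309 / 89.6
Step 2: Wing loading = 1666.40 N/m^2

1666.40


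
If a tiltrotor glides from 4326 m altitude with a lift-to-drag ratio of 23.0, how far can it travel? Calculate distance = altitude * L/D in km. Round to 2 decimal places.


Step 1: Glide distance = altitude * L/D = 4326 * 23.0 = 99498.0 m
Step 2: Convert to km: 99498.0 / 1000 = 99.50 km

99.50


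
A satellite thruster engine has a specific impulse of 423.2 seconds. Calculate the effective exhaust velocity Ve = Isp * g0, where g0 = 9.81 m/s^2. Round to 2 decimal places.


Step 1: Ve = Isp * g0 = 423.2 * 9.81
Step 2: Ve = 4151.59 m/s

4151.59


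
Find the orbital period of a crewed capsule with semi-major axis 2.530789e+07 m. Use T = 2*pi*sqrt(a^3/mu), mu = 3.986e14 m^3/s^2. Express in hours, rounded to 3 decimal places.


Step 1: a^3 / mu = 1.620943e+22 / 3.986e14 = 4.066591e+07
Step 2: sqrt(4.066591e+07) = 6376.983 s
Step 3: T = 2*pi * 6376.983 = 40067.77 s
Step 4: T in hours = 40067.77 / 3600 = 11.130 hours

11.130


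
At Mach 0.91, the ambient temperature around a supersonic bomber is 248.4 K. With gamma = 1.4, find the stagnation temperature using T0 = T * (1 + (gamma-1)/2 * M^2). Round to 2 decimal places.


Step 1: (gamma-1)/2 = 0.2
Step 2: M^2 = 0.8281
Step 3: 1 + 0.2 * 0.8281 = 1.16562
Step 4: T0 = 248.4 * 1.16562 = 289.54 K

289.54


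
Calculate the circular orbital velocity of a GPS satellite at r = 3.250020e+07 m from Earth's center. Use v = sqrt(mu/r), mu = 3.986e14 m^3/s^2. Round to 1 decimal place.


Step 1: mu / r = 3.986e14 / 3.250020e+07 = 12264539.9105
Step 2: v = sqrt(12264539.9105) = 3502.1 m/s

3502.1


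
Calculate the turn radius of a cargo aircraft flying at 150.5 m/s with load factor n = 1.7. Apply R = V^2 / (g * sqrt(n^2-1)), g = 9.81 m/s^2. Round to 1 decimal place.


Step 1: V^2 = 150.5^2 = 22650.25
Step 2: n^2 - 1 = 1.7^2 - 1 = 1.89
Step 3: sqrt(1.89) = 1.374773
Step 4: R = 22650.25 / (9.81 * 1.374773) = 1679.5 m

1679.5


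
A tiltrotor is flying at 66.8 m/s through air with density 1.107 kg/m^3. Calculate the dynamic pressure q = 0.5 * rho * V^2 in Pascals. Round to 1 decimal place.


Step 1: V^2 = 66.8^2 = 4462.24
Step 2: q = 0.5 * 1.107 * 4462.24
Step 3: q = 2469.8 Pa

2469.8


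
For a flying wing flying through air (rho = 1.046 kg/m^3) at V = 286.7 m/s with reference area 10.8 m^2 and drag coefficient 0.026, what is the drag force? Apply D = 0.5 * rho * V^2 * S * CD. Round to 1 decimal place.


Step 1: Dynamic pressure q = 0.5 * 1.046 * 286.7^2 = 42988.9735 Pa
Step 2: Drag D = q * S * CD = 42988.9735 * 10.8 * 0.026
Step 3: D = 12071.3 N

12071.3


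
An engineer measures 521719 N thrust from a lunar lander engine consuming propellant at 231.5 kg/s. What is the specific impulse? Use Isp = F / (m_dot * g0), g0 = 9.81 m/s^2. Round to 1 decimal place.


Step 1: m_dot * g0 = 231.5 * 9.81 = 2271.02
Step 2: Isp = 521719 / 2271.02 = 229.7 s

229.7


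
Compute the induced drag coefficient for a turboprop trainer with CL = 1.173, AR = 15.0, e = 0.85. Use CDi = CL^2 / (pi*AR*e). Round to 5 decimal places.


Step 1: CL^2 = 1.173^2 = 1.375929
Step 2: pi * AR * e = 3.14159 * 15.0 * 0.85 = 40.055306
Step 3: CDi = 1.375929 / 40.055306 = 0.03435

0.03435


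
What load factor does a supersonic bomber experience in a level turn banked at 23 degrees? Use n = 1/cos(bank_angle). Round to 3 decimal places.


Step 1: Convert 23 degrees to radians = 0.401426
Step 2: cos(23 deg) = 0.920505
Step 3: n = 1 / 0.920505 = 1.086

1.086


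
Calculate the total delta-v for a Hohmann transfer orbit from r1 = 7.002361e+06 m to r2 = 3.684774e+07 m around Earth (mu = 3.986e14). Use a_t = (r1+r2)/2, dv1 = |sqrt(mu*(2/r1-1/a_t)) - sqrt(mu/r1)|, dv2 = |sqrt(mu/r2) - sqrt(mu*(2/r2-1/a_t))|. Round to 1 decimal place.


Step 1: Transfer semi-major axis a_t = (7.002361e+06 + 3.684774e+07) / 2 = 2.192505e+07 m
Step 2: v1 (circular at r1) = sqrt(mu/r1) = 7544.78 m/s
Step 3: v_t1 = sqrt(mu*(2/r1 - 1/a_t)) = 9780.96 m/s
Step 4: dv1 = |9780.96 - 7544.78| = 2236.18 m/s
Step 5: v2 (circular at r2) = 3289.0 m/s, v_t2 = 1858.73 m/s
Step 6: dv2 = |3289.0 - 1858.73| = 1430.27 m/s
Step 7: Total delta-v = 2236.18 + 1430.27 = 3666.5 m/s

3666.5


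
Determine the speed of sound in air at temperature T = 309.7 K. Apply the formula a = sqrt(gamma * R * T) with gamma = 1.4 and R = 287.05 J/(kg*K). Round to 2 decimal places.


Step 1: gamma * R * T = 1.4 * 287.05 * 309.7 = 124459.139
Step 2: a = sqrt(124459.139) = 352.79 m/s

352.79


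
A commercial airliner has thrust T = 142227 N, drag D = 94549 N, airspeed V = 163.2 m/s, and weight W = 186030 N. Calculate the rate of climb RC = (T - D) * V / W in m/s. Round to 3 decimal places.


Step 1: Excess thrust = T - D = 142227 - 94549 = 47678 N
Step 2: Excess power = 47678 * 163.2 = 7781049.6 W
Step 3: RC = 7781049.6 / 186030 = 41.827 m/s

41.827


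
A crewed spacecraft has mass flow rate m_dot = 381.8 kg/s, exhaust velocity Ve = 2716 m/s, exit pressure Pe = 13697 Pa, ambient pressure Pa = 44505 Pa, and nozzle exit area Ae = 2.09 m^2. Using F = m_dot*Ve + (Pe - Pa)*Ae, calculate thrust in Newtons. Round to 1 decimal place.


Step 1: Momentum thrust = m_dot * Ve = 381.8 * 2716 = 1036968.8 N
Step 2: Pressure thrust = (Pe - Pa) * Ae = (13697 - 44505) * 2.09 = -64388.72 N
Step 3: Total thrust F = 1036968.8 + -64388.72 = 972580.1 N

972580.1


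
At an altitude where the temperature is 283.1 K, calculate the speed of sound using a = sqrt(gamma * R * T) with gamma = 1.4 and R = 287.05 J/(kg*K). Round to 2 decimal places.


Step 1: gamma * R * T = 1.4 * 287.05 * 283.1 = 113769.397
Step 2: a = sqrt(113769.397) = 337.30 m/s

337.30


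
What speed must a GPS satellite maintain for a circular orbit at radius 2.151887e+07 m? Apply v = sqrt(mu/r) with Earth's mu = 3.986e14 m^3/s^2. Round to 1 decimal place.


Step 1: mu / r = 3.986e14 / 2.151887e+07 = 18523277.4769
Step 2: v = sqrt(18523277.4769) = 4303.9 m/s

4303.9


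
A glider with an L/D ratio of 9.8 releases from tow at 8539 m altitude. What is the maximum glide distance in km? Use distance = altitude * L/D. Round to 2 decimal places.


Step 1: Glide distance = altitude * L/D = 8539 * 9.8 = 83682.2 m
Step 2: Convert to km: 83682.2 / 1000 = 83.68 km

83.68


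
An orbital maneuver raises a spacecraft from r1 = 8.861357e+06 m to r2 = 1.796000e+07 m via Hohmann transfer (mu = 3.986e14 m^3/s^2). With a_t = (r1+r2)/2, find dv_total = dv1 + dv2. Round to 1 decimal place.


Step 1: Transfer semi-major axis a_t = (8.861357e+06 + 1.796000e+07) / 2 = 1.341068e+07 m
Step 2: v1 (circular at r1) = sqrt(mu/r1) = 6706.85 m/s
Step 3: v_t1 = sqrt(mu*(2/r1 - 1/a_t)) = 7761.51 m/s
Step 4: dv1 = |7761.51 - 6706.85| = 1054.66 m/s
Step 5: v2 (circular at r2) = 4711.03 m/s, v_t2 = 3829.48 m/s
Step 6: dv2 = |4711.03 - 3829.48| = 881.54 m/s
Step 7: Total delta-v = 1054.66 + 881.54 = 1936.2 m/s

1936.2


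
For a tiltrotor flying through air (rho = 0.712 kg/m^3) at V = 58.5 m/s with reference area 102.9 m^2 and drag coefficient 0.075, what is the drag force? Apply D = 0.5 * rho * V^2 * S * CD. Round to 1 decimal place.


Step 1: Dynamic pressure q = 0.5 * 0.712 * 58.5^2 = 1218.321 Pa
Step 2: Drag D = q * S * CD = 1218.321 * 102.9 * 0.075
Step 3: D = 9402.4 N

9402.4


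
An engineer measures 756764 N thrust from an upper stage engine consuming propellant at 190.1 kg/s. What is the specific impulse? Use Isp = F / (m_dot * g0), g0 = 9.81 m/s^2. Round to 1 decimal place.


Step 1: m_dot * g0 = 190.1 * 9.81 = 1864.88
Step 2: Isp = 756764 / 1864.88 = 405.8 s

405.8


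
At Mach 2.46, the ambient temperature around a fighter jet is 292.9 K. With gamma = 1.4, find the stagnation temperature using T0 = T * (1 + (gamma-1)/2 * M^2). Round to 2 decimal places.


Step 1: (gamma-1)/2 = 0.2
Step 2: M^2 = 6.0516
Step 3: 1 + 0.2 * 6.0516 = 2.21032
Step 4: T0 = 292.9 * 2.21032 = 647.40 K

647.40


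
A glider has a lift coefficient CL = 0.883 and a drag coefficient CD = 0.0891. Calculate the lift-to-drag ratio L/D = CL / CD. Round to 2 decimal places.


Step 1: L/D = CL / CD = 0.883 / 0.0891
Step 2: L/D = 9.91

9.91


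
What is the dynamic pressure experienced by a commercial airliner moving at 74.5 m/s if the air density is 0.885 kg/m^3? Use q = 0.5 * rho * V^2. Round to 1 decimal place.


Step 1: V^2 = 74.5^2 = 5550.25
Step 2: q = 0.5 * 0.885 * 5550.25
Step 3: q = 2456.0 Pa

2456.0


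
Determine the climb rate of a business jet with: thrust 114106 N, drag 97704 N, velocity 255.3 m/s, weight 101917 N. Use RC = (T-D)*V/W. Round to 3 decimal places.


Step 1: Excess thrust = T - D = 114106 - 97704 = 16402 N
Step 2: Excess power = 16402 * 255.3 = 4187430.6 W
Step 3: RC = 4187430.6 / 101917 = 41.087 m/s

41.087


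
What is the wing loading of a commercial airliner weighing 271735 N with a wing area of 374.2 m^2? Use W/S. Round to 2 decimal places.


Step 1: Wing loading = W / S = 271735 / 374.2
Step 2: Wing loading = 726.18 N/m^2

726.18


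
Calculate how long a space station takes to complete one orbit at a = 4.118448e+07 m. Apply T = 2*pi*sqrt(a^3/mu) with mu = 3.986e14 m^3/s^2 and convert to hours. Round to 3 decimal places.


Step 1: a^3 / mu = 6.985552e+22 / 3.986e14 = 1.752522e+08
Step 2: sqrt(1.752522e+08) = 13238.2852 s
Step 3: T = 2*pi * 13238.2852 = 83178.6 s
Step 4: T in hours = 83178.6 / 3600 = 23.105 hours

23.105


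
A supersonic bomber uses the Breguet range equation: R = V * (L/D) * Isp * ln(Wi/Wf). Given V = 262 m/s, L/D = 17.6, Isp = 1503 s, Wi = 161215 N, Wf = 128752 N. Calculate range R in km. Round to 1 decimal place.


Step 1: Coefficient = V * (L/D) * Isp = 262 * 17.6 * 1503 = 6930633.6 m
Step 2: Wi/Wf = 161215 / 128752 = 1.252136
Step 3: ln(1.252136) = 0.224851
Step 4: R = 6930633.6 * 0.224851 = 1558358.5 m = 1558.4 km

1558.4


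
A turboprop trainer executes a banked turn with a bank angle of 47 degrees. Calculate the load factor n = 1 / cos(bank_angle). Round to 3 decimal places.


Step 1: Convert 47 degrees to radians = 0.820305
Step 2: cos(47 deg) = 0.681998
Step 3: n = 1 / 0.681998 = 1.466

1.466


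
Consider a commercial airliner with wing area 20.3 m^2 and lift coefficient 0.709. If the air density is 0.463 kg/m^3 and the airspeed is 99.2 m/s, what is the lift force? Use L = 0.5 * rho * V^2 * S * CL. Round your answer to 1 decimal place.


Step 1: Calculate dynamic pressure q = 0.5 * 0.463 * 99.2^2 = 0.5 * 0.463 * 9840.64 = 2278.1082 Pa
Step 2: Multiply by wing area and lift coefficient: L = 2278.1082 * 20.3 * 0.709
Step 3: L = 46245.5956 * 0.709 = 32788.1 N

32788.1


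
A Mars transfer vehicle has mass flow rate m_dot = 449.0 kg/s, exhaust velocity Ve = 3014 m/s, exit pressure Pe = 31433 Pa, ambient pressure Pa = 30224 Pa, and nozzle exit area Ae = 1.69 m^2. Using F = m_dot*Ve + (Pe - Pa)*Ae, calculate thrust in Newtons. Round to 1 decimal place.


Step 1: Momentum thrust = m_dot * Ve = 449.0 * 3014 = 1353286.0 N
Step 2: Pressure thrust = (Pe - Pa) * Ae = (31433 - 30224) * 1.69 = 2043.21 N
Step 3: Total thrust F = 1353286.0 + 2043.21 = 1355329.2 N

1355329.2


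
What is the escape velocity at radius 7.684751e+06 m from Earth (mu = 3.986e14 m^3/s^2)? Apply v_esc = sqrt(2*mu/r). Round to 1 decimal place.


Step 1: 2*mu/r = 2 * 3.986e14 / 7.684751e+06 = 103737909.0097
Step 2: v_esc = sqrt(103737909.0097) = 10185.2 m/s

10185.2


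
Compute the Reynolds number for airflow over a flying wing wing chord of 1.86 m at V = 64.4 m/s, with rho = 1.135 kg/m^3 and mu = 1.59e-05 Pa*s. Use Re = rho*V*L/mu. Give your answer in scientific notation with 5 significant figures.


Step 1: Numerator = rho * V * L = 1.135 * 64.4 * 1.86 = 135.95484
Step 2: Re = 135.95484 / 1.59e-05
Step 3: Re = 8.5506e+06

8.5506e+06


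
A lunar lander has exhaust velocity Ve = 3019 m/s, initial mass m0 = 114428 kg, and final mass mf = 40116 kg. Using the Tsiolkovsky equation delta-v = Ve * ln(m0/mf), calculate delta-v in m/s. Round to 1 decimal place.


Step 1: Mass ratio m0/mf = 114428 / 40116 = 2.852428
Step 2: ln(2.852428) = 1.048171
Step 3: delta-v = 3019 * 1.048171 = 3164.4 m/s

3164.4


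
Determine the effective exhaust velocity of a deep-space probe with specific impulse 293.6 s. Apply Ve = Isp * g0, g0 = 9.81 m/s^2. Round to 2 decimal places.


Step 1: Ve = Isp * g0 = 293.6 * 9.81
Step 2: Ve = 2880.22 m/s

2880.22


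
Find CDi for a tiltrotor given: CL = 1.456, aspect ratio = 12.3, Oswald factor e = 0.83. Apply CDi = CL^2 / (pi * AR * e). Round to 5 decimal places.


Step 1: CL^2 = 1.456^2 = 2.119936
Step 2: pi * AR * e = 3.14159 * 12.3 * 0.83 = 32.072519
Step 3: CDi = 2.119936 / 32.072519 = 0.06610

0.06610


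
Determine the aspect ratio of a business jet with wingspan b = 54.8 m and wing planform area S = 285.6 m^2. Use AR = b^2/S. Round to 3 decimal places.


Step 1: b^2 = 54.8^2 = 3003.04
Step 2: AR = 3003.04 / 285.6 = 10.515

10.515


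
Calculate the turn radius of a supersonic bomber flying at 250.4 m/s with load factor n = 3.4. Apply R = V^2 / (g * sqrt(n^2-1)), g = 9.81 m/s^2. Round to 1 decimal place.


Step 1: V^2 = 250.4^2 = 62700.16
Step 2: n^2 - 1 = 3.4^2 - 1 = 10.56
Step 3: sqrt(10.56) = 3.249615
Step 4: R = 62700.16 / (9.81 * 3.249615) = 1966.8 m

1966.8


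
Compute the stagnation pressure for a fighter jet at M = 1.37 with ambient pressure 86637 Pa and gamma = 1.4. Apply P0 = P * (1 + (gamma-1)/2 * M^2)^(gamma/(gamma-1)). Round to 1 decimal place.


Step 1: (gamma-1)/2 * M^2 = 0.2 * 1.8769 = 0.37538
Step 2: 1 + 0.37538 = 1.37538
Step 3: Exponent gamma/(gamma-1) = 3.5
Step 4: P0 = 86637 * 1.37538^3.5 = 264352.2 Pa

264352.2


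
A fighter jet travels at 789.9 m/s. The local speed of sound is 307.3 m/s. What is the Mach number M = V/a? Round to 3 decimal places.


Step 1: M = V / a = 789.9 / 307.3
Step 2: M = 2.570

2.570


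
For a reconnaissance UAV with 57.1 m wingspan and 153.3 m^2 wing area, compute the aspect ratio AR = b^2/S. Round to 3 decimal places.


Step 1: b^2 = 57.1^2 = 3260.41
Step 2: AR = 3260.41 / 153.3 = 21.268

21.268


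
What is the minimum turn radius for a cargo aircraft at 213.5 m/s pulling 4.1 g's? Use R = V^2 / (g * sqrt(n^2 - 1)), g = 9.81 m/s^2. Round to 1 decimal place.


Step 1: V^2 = 213.5^2 = 45582.25
Step 2: n^2 - 1 = 4.1^2 - 1 = 15.81
Step 3: sqrt(15.81) = 3.976179
Step 4: R = 45582.25 / (9.81 * 3.976179) = 1168.6 m

1168.6


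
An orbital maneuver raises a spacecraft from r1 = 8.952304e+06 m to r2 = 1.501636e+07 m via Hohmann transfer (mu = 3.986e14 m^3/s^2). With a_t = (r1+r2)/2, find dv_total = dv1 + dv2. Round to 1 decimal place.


Step 1: Transfer semi-major axis a_t = (8.952304e+06 + 1.501636e+07) / 2 = 1.198433e+07 m
Step 2: v1 (circular at r1) = sqrt(mu/r1) = 6672.69 m/s
Step 3: v_t1 = sqrt(mu*(2/r1 - 1/a_t)) = 7469.24 m/s
Step 4: dv1 = |7469.24 - 6672.69| = 796.55 m/s
Step 5: v2 (circular at r2) = 5152.12 m/s, v_t2 = 4452.94 m/s
Step 6: dv2 = |5152.12 - 4452.94| = 699.18 m/s
Step 7: Total delta-v = 796.55 + 699.18 = 1495.7 m/s

1495.7


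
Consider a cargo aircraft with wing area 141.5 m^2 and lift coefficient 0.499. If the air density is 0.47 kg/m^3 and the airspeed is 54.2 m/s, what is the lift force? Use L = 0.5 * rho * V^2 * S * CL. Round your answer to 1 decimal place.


Step 1: Calculate dynamic pressure q = 0.5 * 0.47 * 54.2^2 = 0.5 * 0.47 * 2937.64 = 690.3454 Pa
Step 2: Multiply by wing area and lift coefficient: L = 690.3454 * 141.5 * 0.499
Step 3: L = 97683.8741 * 0.499 = 48744.3 N

48744.3


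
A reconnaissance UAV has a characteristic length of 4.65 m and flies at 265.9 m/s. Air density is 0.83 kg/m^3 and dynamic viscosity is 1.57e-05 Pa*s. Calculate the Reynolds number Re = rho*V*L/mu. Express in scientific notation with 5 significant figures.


Step 1: Numerator = rho * V * L = 0.83 * 265.9 * 4.65 = 1026.24105
Step 2: Re = 1026.24105 / 1.57e-05
Step 3: Re = 6.5366e+07

6.5366e+07


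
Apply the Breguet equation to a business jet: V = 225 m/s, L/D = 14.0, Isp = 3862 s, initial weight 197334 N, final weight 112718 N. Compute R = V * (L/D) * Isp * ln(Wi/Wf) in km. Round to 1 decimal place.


Step 1: Coefficient = V * (L/D) * Isp = 225 * 14.0 * 3862 = 12165300.0 m
Step 2: Wi/Wf = 197334 / 112718 = 1.750688
Step 3: ln(1.750688) = 0.560009
Step 4: R = 12165300.0 * 0.560009 = 6812672.6 m = 6812.7 km

6812.7


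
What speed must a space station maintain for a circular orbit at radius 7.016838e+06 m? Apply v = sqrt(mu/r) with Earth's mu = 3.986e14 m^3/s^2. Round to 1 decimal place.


Step 1: mu / r = 3.986e14 / 7.016838e+06 = 56806213.853
Step 2: v = sqrt(56806213.853) = 7537.0 m/s

7537.0


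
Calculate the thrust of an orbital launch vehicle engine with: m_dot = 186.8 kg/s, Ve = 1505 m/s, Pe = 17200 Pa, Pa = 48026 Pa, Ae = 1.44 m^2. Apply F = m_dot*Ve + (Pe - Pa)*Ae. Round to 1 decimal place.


Step 1: Momentum thrust = m_dot * Ve = 186.8 * 1505 = 281134.0 N
Step 2: Pressure thrust = (Pe - Pa) * Ae = (17200 - 48026) * 1.44 = -44389.44 N
Step 3: Total thrust F = 281134.0 + -44389.44 = 236744.6 N

236744.6


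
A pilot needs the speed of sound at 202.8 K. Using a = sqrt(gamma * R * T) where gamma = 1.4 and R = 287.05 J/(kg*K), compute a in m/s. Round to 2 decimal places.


Step 1: gamma * R * T = 1.4 * 287.05 * 202.8 = 81499.236
Step 2: a = sqrt(81499.236) = 285.48 m/s

285.48


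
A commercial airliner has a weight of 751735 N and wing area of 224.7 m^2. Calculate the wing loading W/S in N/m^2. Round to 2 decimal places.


Step 1: Wing loading = W / S = 751735 / 224.7
Step 2: Wing loading = 3345.51 N/m^2

3345.51


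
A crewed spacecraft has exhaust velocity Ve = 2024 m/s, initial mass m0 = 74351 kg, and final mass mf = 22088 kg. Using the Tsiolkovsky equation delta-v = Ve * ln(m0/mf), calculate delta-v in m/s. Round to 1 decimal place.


Step 1: Mass ratio m0/mf = 74351 / 22088 = 3.366126
Step 2: ln(3.366126) = 1.213763
Step 3: delta-v = 2024 * 1.213763 = 2456.7 m/s

2456.7


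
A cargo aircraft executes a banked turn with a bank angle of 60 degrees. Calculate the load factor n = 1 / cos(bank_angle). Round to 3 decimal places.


Step 1: Convert 60 degrees to radians = 1.047198
Step 2: cos(60 deg) = 0.5
Step 3: n = 1 / 0.5 = 2.000

2.000


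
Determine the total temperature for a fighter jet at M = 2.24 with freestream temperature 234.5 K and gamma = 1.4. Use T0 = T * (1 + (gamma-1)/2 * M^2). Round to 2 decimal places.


Step 1: (gamma-1)/2 = 0.2
Step 2: M^2 = 5.0176
Step 3: 1 + 0.2 * 5.0176 = 2.00352
Step 4: T0 = 234.5 * 2.00352 = 469.83 K

469.83


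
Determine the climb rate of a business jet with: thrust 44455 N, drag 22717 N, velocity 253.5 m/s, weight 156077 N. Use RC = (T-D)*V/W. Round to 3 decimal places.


Step 1: Excess thrust = T - D = 44455 - 22717 = 21738 N
Step 2: Excess power = 21738 * 253.5 = 5510583.0 W
Step 3: RC = 5510583.0 / 156077 = 35.307 m/s

35.307


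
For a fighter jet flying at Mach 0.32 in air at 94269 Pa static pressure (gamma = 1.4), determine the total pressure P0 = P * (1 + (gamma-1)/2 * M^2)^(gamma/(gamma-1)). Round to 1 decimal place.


Step 1: (gamma-1)/2 * M^2 = 0.2 * 0.1024 = 0.02048
Step 2: 1 + 0.02048 = 1.02048
Step 3: Exponent gamma/(gamma-1) = 3.5
Step 4: P0 = 94269 * 1.02048^3.5 = 101201.0 Pa

101201.0


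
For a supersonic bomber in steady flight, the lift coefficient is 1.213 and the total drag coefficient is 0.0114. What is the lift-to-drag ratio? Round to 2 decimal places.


Step 1: L/D = CL / CD = 1.213 / 0.0114
Step 2: L/D = 106.40

106.40


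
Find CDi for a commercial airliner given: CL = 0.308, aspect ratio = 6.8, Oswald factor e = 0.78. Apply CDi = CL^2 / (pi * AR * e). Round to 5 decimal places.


Step 1: CL^2 = 0.308^2 = 0.094864
Step 2: pi * AR * e = 3.14159 * 6.8 * 0.78 = 16.663007
Step 3: CDi = 0.094864 / 16.663007 = 0.00569

0.00569


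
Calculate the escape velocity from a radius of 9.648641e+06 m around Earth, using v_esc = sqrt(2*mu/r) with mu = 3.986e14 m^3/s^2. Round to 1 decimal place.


Step 1: 2*mu/r = 2 * 3.986e14 / 9.648641e+06 = 82623034.6844
Step 2: v_esc = sqrt(82623034.6844) = 9089.7 m/s

9089.7


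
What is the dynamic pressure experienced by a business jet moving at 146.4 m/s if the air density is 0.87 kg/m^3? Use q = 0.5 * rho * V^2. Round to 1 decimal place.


Step 1: V^2 = 146.4^2 = 21432.96
Step 2: q = 0.5 * 0.87 * 21432.96
Step 3: q = 9323.3 Pa

9323.3


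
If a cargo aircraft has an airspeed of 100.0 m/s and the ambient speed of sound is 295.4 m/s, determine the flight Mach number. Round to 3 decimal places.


Step 1: M = V / a = 100.0 / 295.4
Step 2: M = 0.339

0.339


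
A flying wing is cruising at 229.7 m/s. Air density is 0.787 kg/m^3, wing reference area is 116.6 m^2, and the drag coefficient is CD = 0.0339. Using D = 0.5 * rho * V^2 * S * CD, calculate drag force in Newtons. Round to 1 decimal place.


Step 1: Dynamic pressure q = 0.5 * 0.787 * 229.7^2 = 20761.8824 Pa
Step 2: Drag D = q * S * CD = 20761.8824 * 116.6 * 0.0339
Step 3: D = 82066.3 N

82066.3


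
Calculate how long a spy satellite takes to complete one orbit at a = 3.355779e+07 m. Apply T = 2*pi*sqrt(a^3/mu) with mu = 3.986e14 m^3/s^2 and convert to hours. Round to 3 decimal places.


Step 1: a^3 / mu = 3.779028e+22 / 3.986e14 = 9.480751e+07
Step 2: sqrt(9.480751e+07) = 9736.915 s
Step 3: T = 2*pi * 9736.915 = 61178.84 s
Step 4: T in hours = 61178.84 / 3600 = 16.994 hours

16.994


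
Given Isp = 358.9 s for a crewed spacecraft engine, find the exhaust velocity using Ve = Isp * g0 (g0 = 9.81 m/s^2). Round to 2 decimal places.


Step 1: Ve = Isp * g0 = 358.9 * 9.81
Step 2: Ve = 3520.81 m/s

3520.81


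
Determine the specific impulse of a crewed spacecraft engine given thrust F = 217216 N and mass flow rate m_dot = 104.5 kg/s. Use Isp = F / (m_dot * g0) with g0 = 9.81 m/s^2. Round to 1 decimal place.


Step 1: m_dot * g0 = 104.5 * 9.81 = 1025.14
Step 2: Isp = 217216 / 1025.14 = 211.9 s

211.9


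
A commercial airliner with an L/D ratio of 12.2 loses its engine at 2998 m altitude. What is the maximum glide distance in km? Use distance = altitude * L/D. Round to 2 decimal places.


Step 1: Glide distance = altitude * L/D = 2998 * 12.2 = 36575.6 m
Step 2: Convert to km: 36575.6 / 1000 = 36.58 km

36.58


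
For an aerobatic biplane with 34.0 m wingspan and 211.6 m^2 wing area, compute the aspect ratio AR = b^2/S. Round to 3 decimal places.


Step 1: b^2 = 34.0^2 = 1156.0
Step 2: AR = 1156.0 / 211.6 = 5.463

5.463


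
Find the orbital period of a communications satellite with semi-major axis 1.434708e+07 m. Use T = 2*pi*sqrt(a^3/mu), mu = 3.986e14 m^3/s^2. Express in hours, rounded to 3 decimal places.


Step 1: a^3 / mu = 2.953184e+21 / 3.986e14 = 7.408892e+06
Step 2: sqrt(7.408892e+06) = 2721.928 s
Step 3: T = 2*pi * 2721.928 = 17102.38 s
Step 4: T in hours = 17102.38 / 3600 = 4.751 hours

4.751


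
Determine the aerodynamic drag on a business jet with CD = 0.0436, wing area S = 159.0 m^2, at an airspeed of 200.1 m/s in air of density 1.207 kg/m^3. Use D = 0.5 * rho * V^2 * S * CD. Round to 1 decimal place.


Step 1: Dynamic pressure q = 0.5 * 1.207 * 200.1^2 = 24164.146 Pa
Step 2: Drag D = q * S * CD = 24164.146 * 159.0 * 0.0436
Step 3: D = 167515.5 N

167515.5


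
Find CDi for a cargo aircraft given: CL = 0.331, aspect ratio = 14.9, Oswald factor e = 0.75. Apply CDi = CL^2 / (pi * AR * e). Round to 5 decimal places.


Step 1: CL^2 = 0.331^2 = 0.109561
Step 2: pi * AR * e = 3.14159 * 14.9 * 0.75 = 35.107298
Step 3: CDi = 0.109561 / 35.107298 = 0.00312

0.00312


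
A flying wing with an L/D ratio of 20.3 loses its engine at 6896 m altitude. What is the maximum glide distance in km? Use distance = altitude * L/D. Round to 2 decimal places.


Step 1: Glide distance = altitude * L/D = 6896 * 20.3 = 139988.8 m
Step 2: Convert to km: 139988.8 / 1000 = 139.99 km

139.99


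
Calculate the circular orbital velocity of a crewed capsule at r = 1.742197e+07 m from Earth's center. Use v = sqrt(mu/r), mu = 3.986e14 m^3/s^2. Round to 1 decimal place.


Step 1: mu / r = 3.986e14 / 1.742197e+07 = 22879157.7531
Step 2: v = sqrt(22879157.7531) = 4783.2 m/s

4783.2


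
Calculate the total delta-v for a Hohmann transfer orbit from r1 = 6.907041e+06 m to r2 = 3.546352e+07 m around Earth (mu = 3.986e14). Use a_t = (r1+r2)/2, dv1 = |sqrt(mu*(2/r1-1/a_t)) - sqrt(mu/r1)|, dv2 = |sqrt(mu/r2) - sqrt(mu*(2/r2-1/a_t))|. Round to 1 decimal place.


Step 1: Transfer semi-major axis a_t = (6.907041e+06 + 3.546352e+07) / 2 = 2.118528e+07 m
Step 2: v1 (circular at r1) = sqrt(mu/r1) = 7596.66 m/s
Step 3: v_t1 = sqrt(mu*(2/r1 - 1/a_t)) = 9828.71 m/s
Step 4: dv1 = |9828.71 - 7596.66| = 2232.05 m/s
Step 5: v2 (circular at r2) = 3352.57 m/s, v_t2 = 1914.29 m/s
Step 6: dv2 = |3352.57 - 1914.29| = 1438.28 m/s
Step 7: Total delta-v = 2232.05 + 1438.28 = 3670.3 m/s

3670.3


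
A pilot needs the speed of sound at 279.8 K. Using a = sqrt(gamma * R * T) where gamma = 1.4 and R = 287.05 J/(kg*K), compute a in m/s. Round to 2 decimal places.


Step 1: gamma * R * T = 1.4 * 287.05 * 279.8 = 112443.226
Step 2: a = sqrt(112443.226) = 335.33 m/s

335.33


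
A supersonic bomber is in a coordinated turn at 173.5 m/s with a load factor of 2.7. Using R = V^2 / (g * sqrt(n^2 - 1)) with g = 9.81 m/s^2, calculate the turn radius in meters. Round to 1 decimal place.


Step 1: V^2 = 173.5^2 = 30102.25
Step 2: n^2 - 1 = 2.7^2 - 1 = 6.29
Step 3: sqrt(6.29) = 2.507987
Step 4: R = 30102.25 / (9.81 * 2.507987) = 1223.5 m

1223.5


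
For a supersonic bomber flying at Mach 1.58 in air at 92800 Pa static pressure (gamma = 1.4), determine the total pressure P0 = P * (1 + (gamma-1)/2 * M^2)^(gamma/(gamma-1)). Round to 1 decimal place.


Step 1: (gamma-1)/2 * M^2 = 0.2 * 2.4964 = 0.49928
Step 2: 1 + 0.49928 = 1.49928
Step 3: Exponent gamma/(gamma-1) = 3.5
Step 4: P0 = 92800 * 1.49928^3.5 = 382946.0 Pa

382946.0


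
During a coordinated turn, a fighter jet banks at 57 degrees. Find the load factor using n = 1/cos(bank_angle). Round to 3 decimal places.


Step 1: Convert 57 degrees to radians = 0.994838
Step 2: cos(57 deg) = 0.544639
Step 3: n = 1 / 0.544639 = 1.836

1.836


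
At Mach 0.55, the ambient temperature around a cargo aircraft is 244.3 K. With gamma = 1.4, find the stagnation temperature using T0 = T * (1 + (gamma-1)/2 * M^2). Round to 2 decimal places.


Step 1: (gamma-1)/2 = 0.2
Step 2: M^2 = 0.3025
Step 3: 1 + 0.2 * 0.3025 = 1.0605
Step 4: T0 = 244.3 * 1.0605 = 259.08 K

259.08


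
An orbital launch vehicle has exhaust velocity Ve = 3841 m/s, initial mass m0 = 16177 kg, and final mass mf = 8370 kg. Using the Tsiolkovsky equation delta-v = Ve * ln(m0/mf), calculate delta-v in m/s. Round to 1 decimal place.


Step 1: Mass ratio m0/mf = 16177 / 8370 = 1.932736
Step 2: ln(1.932736) = 0.658937
Step 3: delta-v = 3841 * 0.658937 = 2531.0 m/s

2531.0


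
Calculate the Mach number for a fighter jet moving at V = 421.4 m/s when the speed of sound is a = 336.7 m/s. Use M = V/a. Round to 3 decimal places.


Step 1: M = V / a = 421.4 / 336.7
Step 2: M = 1.252

1.252


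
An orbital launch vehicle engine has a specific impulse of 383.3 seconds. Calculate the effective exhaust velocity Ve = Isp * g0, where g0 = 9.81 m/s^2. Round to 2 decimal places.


Step 1: Ve = Isp * g0 = 383.3 * 9.81
Step 2: Ve = 3760.17 m/s

3760.17


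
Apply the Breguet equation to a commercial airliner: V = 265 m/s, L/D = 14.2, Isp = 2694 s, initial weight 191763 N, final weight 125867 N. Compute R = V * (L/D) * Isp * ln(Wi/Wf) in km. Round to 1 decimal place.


Step 1: Coefficient = V * (L/D) * Isp = 265 * 14.2 * 2694 = 10137522.0 m
Step 2: Wi/Wf = 191763 / 125867 = 1.523537
Step 3: ln(1.523537) = 0.421034
Step 4: R = 10137522.0 * 0.421034 = 4268245.9 m = 4268.2 km

4268.2


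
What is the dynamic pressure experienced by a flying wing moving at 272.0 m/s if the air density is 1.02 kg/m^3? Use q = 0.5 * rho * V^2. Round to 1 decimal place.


Step 1: V^2 = 272.0^2 = 73984.0
Step 2: q = 0.5 * 1.02 * 73984.0
Step 3: q = 37731.8 Pa

37731.8


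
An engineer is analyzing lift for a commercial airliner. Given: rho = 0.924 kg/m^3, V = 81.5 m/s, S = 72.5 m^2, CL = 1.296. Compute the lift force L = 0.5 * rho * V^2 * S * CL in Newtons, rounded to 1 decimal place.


Step 1: Calculate dynamic pressure q = 0.5 * 0.924 * 81.5^2 = 0.5 * 0.924 * 6642.25 = 3068.7195 Pa
Step 2: Multiply by wing area and lift coefficient: L = 3068.7195 * 72.5 * 1.296
Step 3: L = 222482.1638 * 1.296 = 288336.9 N

288336.9


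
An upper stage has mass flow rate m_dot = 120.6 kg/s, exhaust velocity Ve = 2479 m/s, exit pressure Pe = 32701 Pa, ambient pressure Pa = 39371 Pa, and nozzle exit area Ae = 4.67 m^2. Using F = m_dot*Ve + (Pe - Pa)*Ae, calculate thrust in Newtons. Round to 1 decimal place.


Step 1: Momentum thrust = m_dot * Ve = 120.6 * 2479 = 298967.4 N
Step 2: Pressure thrust = (Pe - Pa) * Ae = (32701 - 39371) * 4.67 = -31148.90 N
Step 3: Total thrust F = 298967.4 + -31148.90 = 267818.5 N

267818.5


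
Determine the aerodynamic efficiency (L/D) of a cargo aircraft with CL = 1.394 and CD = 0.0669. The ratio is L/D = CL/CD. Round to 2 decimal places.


Step 1: L/D = CL / CD = 1.394 / 0.0669
Step 2: L/D = 20.84

20.84


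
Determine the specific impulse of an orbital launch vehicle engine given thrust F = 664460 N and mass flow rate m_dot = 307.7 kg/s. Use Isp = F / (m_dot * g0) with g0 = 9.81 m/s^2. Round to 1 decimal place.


Step 1: m_dot * g0 = 307.7 * 9.81 = 3018.54
Step 2: Isp = 664460 / 3018.54 = 220.1 s

220.1


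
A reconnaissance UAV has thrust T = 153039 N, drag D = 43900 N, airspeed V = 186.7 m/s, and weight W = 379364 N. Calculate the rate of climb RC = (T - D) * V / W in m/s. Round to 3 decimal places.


Step 1: Excess thrust = T - D = 153039 - 43900 = 109139 N
Step 2: Excess power = 109139 * 186.7 = 20376251.3 W
Step 3: RC = 20376251.3 / 379364 = 53.712 m/s

53.712


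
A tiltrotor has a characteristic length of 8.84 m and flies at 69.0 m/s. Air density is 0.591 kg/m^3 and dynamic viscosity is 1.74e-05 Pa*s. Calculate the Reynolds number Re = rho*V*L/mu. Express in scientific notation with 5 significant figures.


Step 1: Numerator = rho * V * L = 0.591 * 69.0 * 8.84 = 360.48636
Step 2: Re = 360.48636 / 1.74e-05
Step 3: Re = 2.0718e+07

2.0718e+07


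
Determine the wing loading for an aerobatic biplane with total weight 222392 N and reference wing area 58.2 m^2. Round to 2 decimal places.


Step 1: Wing loading = W / S = 222392 / 58.2
Step 2: Wing loading = 3821.17 N/m^2

3821.17


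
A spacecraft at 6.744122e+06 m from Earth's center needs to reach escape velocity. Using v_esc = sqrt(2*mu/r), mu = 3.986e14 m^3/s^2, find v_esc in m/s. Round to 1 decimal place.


Step 1: 2*mu/r = 2 * 3.986e14 / 6.744122e+06 = 118206639.7968
Step 2: v_esc = sqrt(118206639.7968) = 10872.3 m/s

10872.3


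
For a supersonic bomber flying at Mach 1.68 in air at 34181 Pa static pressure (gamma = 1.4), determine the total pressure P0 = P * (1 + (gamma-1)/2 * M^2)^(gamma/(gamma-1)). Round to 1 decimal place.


Step 1: (gamma-1)/2 * M^2 = 0.2 * 2.8224 = 0.56448
Step 2: 1 + 0.56448 = 1.56448
Step 3: Exponent gamma/(gamma-1) = 3.5
Step 4: P0 = 34181 * 1.56448^3.5 = 163711.7 Pa

163711.7


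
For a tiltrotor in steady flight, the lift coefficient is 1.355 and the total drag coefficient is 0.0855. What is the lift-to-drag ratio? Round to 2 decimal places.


Step 1: L/D = CL / CD = 1.355 / 0.0855
Step 2: L/D = 15.85

15.85


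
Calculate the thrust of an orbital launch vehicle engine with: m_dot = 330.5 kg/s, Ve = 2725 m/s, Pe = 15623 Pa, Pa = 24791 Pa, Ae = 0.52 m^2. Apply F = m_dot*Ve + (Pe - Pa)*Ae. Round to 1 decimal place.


Step 1: Momentum thrust = m_dot * Ve = 330.5 * 2725 = 900612.5 N
Step 2: Pressure thrust = (Pe - Pa) * Ae = (15623 - 24791) * 0.52 = -4767.36 N
Step 3: Total thrust F = 900612.5 + -4767.36 = 895845.1 N

895845.1


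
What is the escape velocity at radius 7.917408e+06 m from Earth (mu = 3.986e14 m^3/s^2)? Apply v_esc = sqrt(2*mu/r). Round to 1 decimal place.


Step 1: 2*mu/r = 2 * 3.986e14 / 7.917408e+06 = 100689518.5899
Step 2: v_esc = sqrt(100689518.5899) = 10034.4 m/s

10034.4


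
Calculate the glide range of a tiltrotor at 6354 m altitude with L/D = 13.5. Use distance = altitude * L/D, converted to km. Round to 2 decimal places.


Step 1: Glide distance = altitude * L/D = 6354 * 13.5 = 85779.0 m
Step 2: Convert to km: 85779.0 / 1000 = 85.78 km

85.78


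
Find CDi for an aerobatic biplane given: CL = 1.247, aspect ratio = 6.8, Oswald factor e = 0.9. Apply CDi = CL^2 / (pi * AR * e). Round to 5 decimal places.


Step 1: CL^2 = 1.247^2 = 1.555009
Step 2: pi * AR * e = 3.14159 * 6.8 * 0.9 = 19.226547
Step 3: CDi = 1.555009 / 19.226547 = 0.08088

0.08088
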